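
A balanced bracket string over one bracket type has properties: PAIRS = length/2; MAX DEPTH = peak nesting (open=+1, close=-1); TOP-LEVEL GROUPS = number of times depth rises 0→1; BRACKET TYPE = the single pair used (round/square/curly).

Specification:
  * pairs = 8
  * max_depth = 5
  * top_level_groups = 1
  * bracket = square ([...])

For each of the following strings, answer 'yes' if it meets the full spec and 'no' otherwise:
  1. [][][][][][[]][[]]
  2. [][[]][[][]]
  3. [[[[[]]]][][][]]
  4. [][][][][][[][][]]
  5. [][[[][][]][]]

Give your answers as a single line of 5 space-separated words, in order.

String 1 '[][][][][][[]][[]]': depth seq [1 0 1 0 1 0 1 0 1 0 1 2 1 0 1 2 1 0]
  -> pairs=9 depth=2 groups=7 -> no
String 2 '[][[]][[][]]': depth seq [1 0 1 2 1 0 1 2 1 2 1 0]
  -> pairs=6 depth=2 groups=3 -> no
String 3 '[[[[[]]]][][][]]': depth seq [1 2 3 4 5 4 3 2 1 2 1 2 1 2 1 0]
  -> pairs=8 depth=5 groups=1 -> yes
String 4 '[][][][][][[][][]]': depth seq [1 0 1 0 1 0 1 0 1 0 1 2 1 2 1 2 1 0]
  -> pairs=9 depth=2 groups=6 -> no
String 5 '[][[[][][]][]]': depth seq [1 0 1 2 3 2 3 2 3 2 1 2 1 0]
  -> pairs=7 depth=3 groups=2 -> no

Answer: no no yes no no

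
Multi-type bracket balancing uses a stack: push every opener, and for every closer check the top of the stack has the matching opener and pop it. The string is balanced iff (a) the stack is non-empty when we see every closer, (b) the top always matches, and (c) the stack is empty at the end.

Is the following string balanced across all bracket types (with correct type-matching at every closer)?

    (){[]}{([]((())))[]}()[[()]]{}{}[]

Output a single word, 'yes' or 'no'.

pos 0: push '('; stack = (
pos 1: ')' matches '('; pop; stack = (empty)
pos 2: push '{'; stack = {
pos 3: push '['; stack = {[
pos 4: ']' matches '['; pop; stack = {
pos 5: '}' matches '{'; pop; stack = (empty)
pos 6: push '{'; stack = {
pos 7: push '('; stack = {(
pos 8: push '['; stack = {([
pos 9: ']' matches '['; pop; stack = {(
pos 10: push '('; stack = {((
pos 11: push '('; stack = {(((
pos 12: push '('; stack = {((((
pos 13: ')' matches '('; pop; stack = {(((
pos 14: ')' matches '('; pop; stack = {((
pos 15: ')' matches '('; pop; stack = {(
pos 16: ')' matches '('; pop; stack = {
pos 17: push '['; stack = {[
pos 18: ']' matches '['; pop; stack = {
pos 19: '}' matches '{'; pop; stack = (empty)
pos 20: push '('; stack = (
pos 21: ')' matches '('; pop; stack = (empty)
pos 22: push '['; stack = [
pos 23: push '['; stack = [[
pos 24: push '('; stack = [[(
pos 25: ')' matches '('; pop; stack = [[
pos 26: ']' matches '['; pop; stack = [
pos 27: ']' matches '['; pop; stack = (empty)
pos 28: push '{'; stack = {
pos 29: '}' matches '{'; pop; stack = (empty)
pos 30: push '{'; stack = {
pos 31: '}' matches '{'; pop; stack = (empty)
pos 32: push '['; stack = [
pos 33: ']' matches '['; pop; stack = (empty)
end: stack empty → VALID
Verdict: properly nested → yes

Answer: yes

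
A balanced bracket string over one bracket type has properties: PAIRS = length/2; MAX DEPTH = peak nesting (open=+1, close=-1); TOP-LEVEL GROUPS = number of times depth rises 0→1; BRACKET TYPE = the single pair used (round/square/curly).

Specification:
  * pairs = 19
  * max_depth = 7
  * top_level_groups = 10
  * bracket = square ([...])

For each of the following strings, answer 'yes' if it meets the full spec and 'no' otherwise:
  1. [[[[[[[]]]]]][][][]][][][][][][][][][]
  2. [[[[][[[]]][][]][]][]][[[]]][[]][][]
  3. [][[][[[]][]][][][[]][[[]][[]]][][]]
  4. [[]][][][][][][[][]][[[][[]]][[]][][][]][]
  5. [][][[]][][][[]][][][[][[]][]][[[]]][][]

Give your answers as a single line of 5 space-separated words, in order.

String 1 '[[[[[[[]]]]]][][][]][][][][][][][][][]': depth seq [1 2 3 4 5 6 7 6 5 4 3 2 1 2 1 2 1 2 1 0 1 0 1 0 1 0 1 0 1 0 1 0 1 0 1 0 1 0]
  -> pairs=19 depth=7 groups=10 -> yes
String 2 '[[[[][[[]]][][]][]][]][[[]]][[]][][]': depth seq [1 2 3 4 3 4 5 6 5 4 3 4 3 4 3 2 3 2 1 2 1 0 1 2 3 2 1 0 1 2 1 0 1 0 1 0]
  -> pairs=18 depth=6 groups=5 -> no
String 3 '[][[][[[]][]][][][[]][[[]][[]]][][]]': depth seq [1 0 1 2 1 2 3 4 3 2 3 2 1 2 1 2 1 2 3 2 1 2 3 4 3 2 3 4 3 2 1 2 1 2 1 0]
  -> pairs=18 depth=4 groups=2 -> no
String 4 '[[]][][][][][][[][]][[[][[]]][[]][][][]][]': depth seq [1 2 1 0 1 0 1 0 1 0 1 0 1 0 1 2 1 2 1 0 1 2 3 2 3 4 3 2 1 2 3 2 1 2 1 2 1 2 1 0 1 0]
  -> pairs=21 depth=4 groups=9 -> no
String 5 '[][][[]][][][[]][][][[][[]][]][[[]]][][]': depth seq [1 0 1 0 1 2 1 0 1 0 1 0 1 2 1 0 1 0 1 0 1 2 1 2 3 2 1 2 1 0 1 2 3 2 1 0 1 0 1 0]
  -> pairs=20 depth=3 groups=12 -> no

Answer: yes no no no no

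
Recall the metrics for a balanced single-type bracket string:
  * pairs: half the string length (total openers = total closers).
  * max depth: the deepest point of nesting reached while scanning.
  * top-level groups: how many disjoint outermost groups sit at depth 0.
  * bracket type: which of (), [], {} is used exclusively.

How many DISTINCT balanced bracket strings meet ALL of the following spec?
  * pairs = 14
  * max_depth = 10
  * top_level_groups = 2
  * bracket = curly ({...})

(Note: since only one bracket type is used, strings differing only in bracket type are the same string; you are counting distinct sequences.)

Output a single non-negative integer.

Spec: pairs=14 depth=10 groups=2
Count(depth <= 10) = 742398
Count(depth <= 9) = 739450
Count(depth == 10) = 742398 - 739450 = 2948

Answer: 2948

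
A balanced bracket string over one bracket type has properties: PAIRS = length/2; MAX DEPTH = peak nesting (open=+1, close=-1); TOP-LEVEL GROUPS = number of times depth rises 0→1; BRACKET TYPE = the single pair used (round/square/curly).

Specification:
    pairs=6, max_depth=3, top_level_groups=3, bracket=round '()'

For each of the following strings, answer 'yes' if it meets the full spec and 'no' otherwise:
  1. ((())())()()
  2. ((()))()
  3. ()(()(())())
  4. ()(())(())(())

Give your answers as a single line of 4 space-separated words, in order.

Answer: yes no no no

Derivation:
String 1 '((())())()()': depth seq [1 2 3 2 1 2 1 0 1 0 1 0]
  -> pairs=6 depth=3 groups=3 -> yes
String 2 '((()))()': depth seq [1 2 3 2 1 0 1 0]
  -> pairs=4 depth=3 groups=2 -> no
String 3 '()(()(())())': depth seq [1 0 1 2 1 2 3 2 1 2 1 0]
  -> pairs=6 depth=3 groups=2 -> no
String 4 '()(())(())(())': depth seq [1 0 1 2 1 0 1 2 1 0 1 2 1 0]
  -> pairs=7 depth=2 groups=4 -> no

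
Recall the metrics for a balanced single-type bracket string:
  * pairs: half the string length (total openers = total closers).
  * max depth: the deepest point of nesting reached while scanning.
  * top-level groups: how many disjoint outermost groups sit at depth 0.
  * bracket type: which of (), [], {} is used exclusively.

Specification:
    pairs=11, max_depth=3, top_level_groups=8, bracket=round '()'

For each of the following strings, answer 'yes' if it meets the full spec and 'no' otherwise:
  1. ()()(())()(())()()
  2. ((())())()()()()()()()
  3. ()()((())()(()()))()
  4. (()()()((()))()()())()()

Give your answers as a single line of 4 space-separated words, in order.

Answer: no yes no no

Derivation:
String 1 '()()(())()(())()()': depth seq [1 0 1 0 1 2 1 0 1 0 1 2 1 0 1 0 1 0]
  -> pairs=9 depth=2 groups=7 -> no
String 2 '((())())()()()()()()()': depth seq [1 2 3 2 1 2 1 0 1 0 1 0 1 0 1 0 1 0 1 0 1 0]
  -> pairs=11 depth=3 groups=8 -> yes
String 3 '()()((())()(()()))()': depth seq [1 0 1 0 1 2 3 2 1 2 1 2 3 2 3 2 1 0 1 0]
  -> pairs=10 depth=3 groups=4 -> no
String 4 '(()()()((()))()()())()()': depth seq [1 2 1 2 1 2 1 2 3 4 3 2 1 2 1 2 1 2 1 0 1 0 1 0]
  -> pairs=12 depth=4 groups=3 -> no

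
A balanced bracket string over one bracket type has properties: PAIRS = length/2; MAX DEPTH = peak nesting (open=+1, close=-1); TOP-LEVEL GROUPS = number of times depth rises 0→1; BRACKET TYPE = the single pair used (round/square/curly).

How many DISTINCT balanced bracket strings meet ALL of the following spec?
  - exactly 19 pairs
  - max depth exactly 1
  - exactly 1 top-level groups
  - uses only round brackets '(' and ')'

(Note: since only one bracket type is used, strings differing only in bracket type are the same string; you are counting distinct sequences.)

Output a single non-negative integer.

Spec: pairs=19 depth=1 groups=1
Count(depth <= 1) = 0
Count(depth <= 0) = 0
Count(depth == 1) = 0 - 0 = 0

Answer: 0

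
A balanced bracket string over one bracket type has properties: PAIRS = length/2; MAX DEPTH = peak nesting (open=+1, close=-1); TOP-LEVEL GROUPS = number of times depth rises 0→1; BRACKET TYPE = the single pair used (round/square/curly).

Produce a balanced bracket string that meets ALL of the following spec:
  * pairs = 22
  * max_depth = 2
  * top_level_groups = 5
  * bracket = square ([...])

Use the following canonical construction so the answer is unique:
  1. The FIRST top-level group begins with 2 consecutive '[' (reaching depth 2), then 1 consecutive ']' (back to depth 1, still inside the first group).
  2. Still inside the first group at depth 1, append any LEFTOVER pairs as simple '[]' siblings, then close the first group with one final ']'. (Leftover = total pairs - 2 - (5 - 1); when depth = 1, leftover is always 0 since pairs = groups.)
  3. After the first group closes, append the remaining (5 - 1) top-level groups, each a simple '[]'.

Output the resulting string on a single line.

Answer: [[][][][][][][][][][][][][][][][][]][][][][]

Derivation:
Spec: pairs=22 depth=2 groups=5
Leftover pairs = 22 - 2 - (5-1) = 16
First group: deep chain of depth 2 + 16 sibling pairs
Remaining 4 groups: simple '[]' each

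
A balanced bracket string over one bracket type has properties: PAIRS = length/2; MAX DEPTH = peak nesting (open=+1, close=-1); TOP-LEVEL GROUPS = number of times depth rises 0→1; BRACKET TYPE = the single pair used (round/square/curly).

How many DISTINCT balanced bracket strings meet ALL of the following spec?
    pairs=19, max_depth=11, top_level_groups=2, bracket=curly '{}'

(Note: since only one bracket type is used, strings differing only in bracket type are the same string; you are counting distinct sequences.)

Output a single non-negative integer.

Spec: pairs=19 depth=11 groups=2
Count(depth <= 11) = 475586188
Count(depth <= 10) = 470033036
Count(depth == 11) = 475586188 - 470033036 = 5553152

Answer: 5553152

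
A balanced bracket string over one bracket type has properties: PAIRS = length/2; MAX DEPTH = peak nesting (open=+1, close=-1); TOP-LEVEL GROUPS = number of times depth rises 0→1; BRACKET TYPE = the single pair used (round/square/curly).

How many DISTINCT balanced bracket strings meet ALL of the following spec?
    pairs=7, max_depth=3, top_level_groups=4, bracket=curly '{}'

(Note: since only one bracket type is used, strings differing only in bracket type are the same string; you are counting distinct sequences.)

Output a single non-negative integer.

Answer: 24

Derivation:
Spec: pairs=7 depth=3 groups=4
Count(depth <= 3) = 44
Count(depth <= 2) = 20
Count(depth == 3) = 44 - 20 = 24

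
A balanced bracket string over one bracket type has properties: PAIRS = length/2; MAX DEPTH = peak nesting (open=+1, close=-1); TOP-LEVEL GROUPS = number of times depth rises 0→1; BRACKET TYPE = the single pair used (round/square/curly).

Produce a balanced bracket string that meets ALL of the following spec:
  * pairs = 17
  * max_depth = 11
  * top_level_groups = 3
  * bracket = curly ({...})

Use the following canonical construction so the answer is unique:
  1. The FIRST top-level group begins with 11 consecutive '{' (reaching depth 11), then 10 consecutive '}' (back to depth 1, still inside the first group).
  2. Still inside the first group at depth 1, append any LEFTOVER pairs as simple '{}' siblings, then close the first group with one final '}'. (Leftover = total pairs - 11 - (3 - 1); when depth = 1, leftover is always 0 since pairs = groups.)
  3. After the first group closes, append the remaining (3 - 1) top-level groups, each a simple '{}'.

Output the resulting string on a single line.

Answer: {{{{{{{{{{{}}}}}}}}}}{}{}{}{}}{}{}

Derivation:
Spec: pairs=17 depth=11 groups=3
Leftover pairs = 17 - 11 - (3-1) = 4
First group: deep chain of depth 11 + 4 sibling pairs
Remaining 2 groups: simple '{}' each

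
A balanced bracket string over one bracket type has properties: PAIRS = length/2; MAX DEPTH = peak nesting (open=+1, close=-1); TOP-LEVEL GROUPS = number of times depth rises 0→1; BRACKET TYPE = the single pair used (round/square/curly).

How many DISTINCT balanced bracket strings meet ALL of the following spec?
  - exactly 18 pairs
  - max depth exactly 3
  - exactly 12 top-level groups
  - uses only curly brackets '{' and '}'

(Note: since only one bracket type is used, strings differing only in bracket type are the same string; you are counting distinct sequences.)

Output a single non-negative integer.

Answer: 39532

Derivation:
Spec: pairs=18 depth=3 groups=12
Count(depth <= 3) = 51908
Count(depth <= 2) = 12376
Count(depth == 3) = 51908 - 12376 = 39532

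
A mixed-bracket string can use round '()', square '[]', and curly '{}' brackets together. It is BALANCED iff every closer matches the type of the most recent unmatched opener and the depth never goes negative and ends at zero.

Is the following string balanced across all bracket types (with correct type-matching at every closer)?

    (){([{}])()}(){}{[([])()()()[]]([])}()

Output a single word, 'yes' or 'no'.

Answer: yes

Derivation:
pos 0: push '('; stack = (
pos 1: ')' matches '('; pop; stack = (empty)
pos 2: push '{'; stack = {
pos 3: push '('; stack = {(
pos 4: push '['; stack = {([
pos 5: push '{'; stack = {([{
pos 6: '}' matches '{'; pop; stack = {([
pos 7: ']' matches '['; pop; stack = {(
pos 8: ')' matches '('; pop; stack = {
pos 9: push '('; stack = {(
pos 10: ')' matches '('; pop; stack = {
pos 11: '}' matches '{'; pop; stack = (empty)
pos 12: push '('; stack = (
pos 13: ')' matches '('; pop; stack = (empty)
pos 14: push '{'; stack = {
pos 15: '}' matches '{'; pop; stack = (empty)
pos 16: push '{'; stack = {
pos 17: push '['; stack = {[
pos 18: push '('; stack = {[(
pos 19: push '['; stack = {[([
pos 20: ']' matches '['; pop; stack = {[(
pos 21: ')' matches '('; pop; stack = {[
pos 22: push '('; stack = {[(
pos 23: ')' matches '('; pop; stack = {[
pos 24: push '('; stack = {[(
pos 25: ')' matches '('; pop; stack = {[
pos 26: push '('; stack = {[(
pos 27: ')' matches '('; pop; stack = {[
pos 28: push '['; stack = {[[
pos 29: ']' matches '['; pop; stack = {[
pos 30: ']' matches '['; pop; stack = {
pos 31: push '('; stack = {(
pos 32: push '['; stack = {([
pos 33: ']' matches '['; pop; stack = {(
pos 34: ')' matches '('; pop; stack = {
pos 35: '}' matches '{'; pop; stack = (empty)
pos 36: push '('; stack = (
pos 37: ')' matches '('; pop; stack = (empty)
end: stack empty → VALID
Verdict: properly nested → yes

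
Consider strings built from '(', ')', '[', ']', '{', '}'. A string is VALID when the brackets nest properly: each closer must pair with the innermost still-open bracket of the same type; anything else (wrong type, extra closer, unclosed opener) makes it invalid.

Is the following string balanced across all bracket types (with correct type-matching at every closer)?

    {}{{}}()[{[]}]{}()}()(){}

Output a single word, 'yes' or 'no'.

pos 0: push '{'; stack = {
pos 1: '}' matches '{'; pop; stack = (empty)
pos 2: push '{'; stack = {
pos 3: push '{'; stack = {{
pos 4: '}' matches '{'; pop; stack = {
pos 5: '}' matches '{'; pop; stack = (empty)
pos 6: push '('; stack = (
pos 7: ')' matches '('; pop; stack = (empty)
pos 8: push '['; stack = [
pos 9: push '{'; stack = [{
pos 10: push '['; stack = [{[
pos 11: ']' matches '['; pop; stack = [{
pos 12: '}' matches '{'; pop; stack = [
pos 13: ']' matches '['; pop; stack = (empty)
pos 14: push '{'; stack = {
pos 15: '}' matches '{'; pop; stack = (empty)
pos 16: push '('; stack = (
pos 17: ')' matches '('; pop; stack = (empty)
pos 18: saw closer '}' but stack is empty → INVALID
Verdict: unmatched closer '}' at position 18 → no

Answer: no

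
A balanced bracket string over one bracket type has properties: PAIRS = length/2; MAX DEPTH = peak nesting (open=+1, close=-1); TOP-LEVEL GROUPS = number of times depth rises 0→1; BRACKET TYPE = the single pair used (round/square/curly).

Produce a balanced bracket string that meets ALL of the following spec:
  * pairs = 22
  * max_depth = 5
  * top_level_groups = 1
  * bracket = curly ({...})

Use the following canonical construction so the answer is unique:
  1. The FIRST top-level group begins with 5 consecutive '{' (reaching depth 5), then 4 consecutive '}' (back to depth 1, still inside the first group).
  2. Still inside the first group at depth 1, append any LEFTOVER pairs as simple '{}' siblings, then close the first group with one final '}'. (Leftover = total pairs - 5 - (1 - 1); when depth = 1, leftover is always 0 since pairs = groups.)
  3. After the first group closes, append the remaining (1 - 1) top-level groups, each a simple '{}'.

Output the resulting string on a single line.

Answer: {{{{{}}}}{}{}{}{}{}{}{}{}{}{}{}{}{}{}{}{}{}}

Derivation:
Spec: pairs=22 depth=5 groups=1
Leftover pairs = 22 - 5 - (1-1) = 17
First group: deep chain of depth 5 + 17 sibling pairs
Remaining 0 groups: simple '{}' each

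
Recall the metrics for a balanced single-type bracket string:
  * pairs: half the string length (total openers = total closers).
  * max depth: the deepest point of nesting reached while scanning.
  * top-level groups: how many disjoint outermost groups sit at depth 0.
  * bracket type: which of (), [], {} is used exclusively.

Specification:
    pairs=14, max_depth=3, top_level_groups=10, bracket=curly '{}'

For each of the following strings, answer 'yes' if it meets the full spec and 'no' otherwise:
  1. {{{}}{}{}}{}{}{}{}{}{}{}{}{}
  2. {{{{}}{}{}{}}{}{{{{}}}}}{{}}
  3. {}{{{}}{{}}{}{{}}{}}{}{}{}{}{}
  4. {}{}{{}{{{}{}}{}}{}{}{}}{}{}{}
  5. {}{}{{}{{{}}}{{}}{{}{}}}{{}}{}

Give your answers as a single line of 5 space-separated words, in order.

Answer: yes no no no no

Derivation:
String 1 '{{{}}{}{}}{}{}{}{}{}{}{}{}{}': depth seq [1 2 3 2 1 2 1 2 1 0 1 0 1 0 1 0 1 0 1 0 1 0 1 0 1 0 1 0]
  -> pairs=14 depth=3 groups=10 -> yes
String 2 '{{{{}}{}{}{}}{}{{{{}}}}}{{}}': depth seq [1 2 3 4 3 2 3 2 3 2 3 2 1 2 1 2 3 4 5 4 3 2 1 0 1 2 1 0]
  -> pairs=14 depth=5 groups=2 -> no
String 3 '{}{{{}}{{}}{}{{}}{}}{}{}{}{}{}': depth seq [1 0 1 2 3 2 1 2 3 2 1 2 1 2 3 2 1 2 1 0 1 0 1 0 1 0 1 0 1 0]
  -> pairs=15 depth=3 groups=7 -> no
String 4 '{}{}{{}{{{}{}}{}}{}{}{}}{}{}{}': depth seq [1 0 1 0 1 2 1 2 3 4 3 4 3 2 3 2 1 2 1 2 1 2 1 0 1 0 1 0 1 0]
  -> pairs=15 depth=4 groups=6 -> no
String 5 '{}{}{{}{{{}}}{{}}{{}{}}}{{}}{}': depth seq [1 0 1 0 1 2 1 2 3 4 3 2 1 2 3 2 1 2 3 2 3 2 1 0 1 2 1 0 1 0]
  -> pairs=15 depth=4 groups=5 -> no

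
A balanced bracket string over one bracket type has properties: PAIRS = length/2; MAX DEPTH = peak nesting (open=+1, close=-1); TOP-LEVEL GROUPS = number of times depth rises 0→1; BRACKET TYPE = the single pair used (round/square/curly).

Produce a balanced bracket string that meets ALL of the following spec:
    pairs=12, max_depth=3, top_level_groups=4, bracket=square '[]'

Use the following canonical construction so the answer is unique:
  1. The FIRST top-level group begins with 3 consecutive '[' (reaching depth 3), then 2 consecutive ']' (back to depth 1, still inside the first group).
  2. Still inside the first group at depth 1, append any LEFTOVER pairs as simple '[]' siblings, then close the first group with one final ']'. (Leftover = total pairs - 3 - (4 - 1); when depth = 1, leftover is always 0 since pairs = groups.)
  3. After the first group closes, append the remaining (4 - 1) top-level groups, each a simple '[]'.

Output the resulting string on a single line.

Answer: [[[]][][][][][][]][][][]

Derivation:
Spec: pairs=12 depth=3 groups=4
Leftover pairs = 12 - 3 - (4-1) = 6
First group: deep chain of depth 3 + 6 sibling pairs
Remaining 3 groups: simple '[]' each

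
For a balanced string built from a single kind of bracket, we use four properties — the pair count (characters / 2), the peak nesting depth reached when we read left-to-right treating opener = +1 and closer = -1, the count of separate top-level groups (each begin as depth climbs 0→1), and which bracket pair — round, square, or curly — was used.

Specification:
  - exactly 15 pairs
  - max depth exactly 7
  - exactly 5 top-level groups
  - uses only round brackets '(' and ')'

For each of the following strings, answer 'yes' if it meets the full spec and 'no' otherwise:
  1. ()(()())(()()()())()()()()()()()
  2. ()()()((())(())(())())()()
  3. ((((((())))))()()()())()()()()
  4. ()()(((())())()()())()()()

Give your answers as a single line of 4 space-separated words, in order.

Answer: no no yes no

Derivation:
String 1 '()(()())(()()()())()()()()()()()': depth seq [1 0 1 2 1 2 1 0 1 2 1 2 1 2 1 2 1 0 1 0 1 0 1 0 1 0 1 0 1 0 1 0]
  -> pairs=16 depth=2 groups=10 -> no
String 2 '()()()((())(())(())())()()': depth seq [1 0 1 0 1 0 1 2 3 2 1 2 3 2 1 2 3 2 1 2 1 0 1 0 1 0]
  -> pairs=13 depth=3 groups=6 -> no
String 3 '((((((())))))()()()())()()()()': depth seq [1 2 3 4 5 6 7 6 5 4 3 2 1 2 1 2 1 2 1 2 1 0 1 0 1 0 1 0 1 0]
  -> pairs=15 depth=7 groups=5 -> yes
String 4 '()()(((())())()()())()()()': depth seq [1 0 1 0 1 2 3 4 3 2 3 2 1 2 1 2 1 2 1 0 1 0 1 0 1 0]
  -> pairs=13 depth=4 groups=6 -> no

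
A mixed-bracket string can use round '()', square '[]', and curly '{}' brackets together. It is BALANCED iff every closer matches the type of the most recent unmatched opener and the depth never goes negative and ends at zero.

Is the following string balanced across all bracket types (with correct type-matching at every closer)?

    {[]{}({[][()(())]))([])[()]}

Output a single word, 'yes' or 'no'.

pos 0: push '{'; stack = {
pos 1: push '['; stack = {[
pos 2: ']' matches '['; pop; stack = {
pos 3: push '{'; stack = {{
pos 4: '}' matches '{'; pop; stack = {
pos 5: push '('; stack = {(
pos 6: push '{'; stack = {({
pos 7: push '['; stack = {({[
pos 8: ']' matches '['; pop; stack = {({
pos 9: push '['; stack = {({[
pos 10: push '('; stack = {({[(
pos 11: ')' matches '('; pop; stack = {({[
pos 12: push '('; stack = {({[(
pos 13: push '('; stack = {({[((
pos 14: ')' matches '('; pop; stack = {({[(
pos 15: ')' matches '('; pop; stack = {({[
pos 16: ']' matches '['; pop; stack = {({
pos 17: saw closer ')' but top of stack is '{' (expected '}') → INVALID
Verdict: type mismatch at position 17: ')' closes '{' → no

Answer: no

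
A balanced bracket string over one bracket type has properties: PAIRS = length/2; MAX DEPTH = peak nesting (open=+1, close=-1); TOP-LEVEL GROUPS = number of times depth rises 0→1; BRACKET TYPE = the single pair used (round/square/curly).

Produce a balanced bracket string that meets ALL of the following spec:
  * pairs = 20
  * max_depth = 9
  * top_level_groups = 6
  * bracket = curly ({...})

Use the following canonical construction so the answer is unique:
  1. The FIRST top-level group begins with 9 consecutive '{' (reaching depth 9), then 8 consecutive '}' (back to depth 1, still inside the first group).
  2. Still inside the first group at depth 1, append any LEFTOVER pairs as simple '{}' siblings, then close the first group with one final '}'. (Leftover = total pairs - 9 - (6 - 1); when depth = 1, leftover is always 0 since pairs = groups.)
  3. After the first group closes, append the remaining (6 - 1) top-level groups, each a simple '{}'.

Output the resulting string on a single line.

Spec: pairs=20 depth=9 groups=6
Leftover pairs = 20 - 9 - (6-1) = 6
First group: deep chain of depth 9 + 6 sibling pairs
Remaining 5 groups: simple '{}' each

Answer: {{{{{{{{{}}}}}}}}{}{}{}{}{}{}}{}{}{}{}{}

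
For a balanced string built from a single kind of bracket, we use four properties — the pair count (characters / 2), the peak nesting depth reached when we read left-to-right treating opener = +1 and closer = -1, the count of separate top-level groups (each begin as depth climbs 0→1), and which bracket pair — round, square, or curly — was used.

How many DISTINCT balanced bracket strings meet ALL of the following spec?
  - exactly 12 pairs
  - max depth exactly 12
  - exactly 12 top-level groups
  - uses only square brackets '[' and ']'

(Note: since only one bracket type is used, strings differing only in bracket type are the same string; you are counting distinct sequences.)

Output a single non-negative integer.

Spec: pairs=12 depth=12 groups=12
Count(depth <= 12) = 1
Count(depth <= 11) = 1
Count(depth == 12) = 1 - 1 = 0

Answer: 0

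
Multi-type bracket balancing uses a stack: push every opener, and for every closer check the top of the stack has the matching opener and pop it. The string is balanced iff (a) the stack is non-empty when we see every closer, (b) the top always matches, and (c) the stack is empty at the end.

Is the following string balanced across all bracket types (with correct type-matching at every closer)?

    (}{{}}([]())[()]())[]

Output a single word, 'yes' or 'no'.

pos 0: push '('; stack = (
pos 1: saw closer '}' but top of stack is '(' (expected ')') → INVALID
Verdict: type mismatch at position 1: '}' closes '(' → no

Answer: no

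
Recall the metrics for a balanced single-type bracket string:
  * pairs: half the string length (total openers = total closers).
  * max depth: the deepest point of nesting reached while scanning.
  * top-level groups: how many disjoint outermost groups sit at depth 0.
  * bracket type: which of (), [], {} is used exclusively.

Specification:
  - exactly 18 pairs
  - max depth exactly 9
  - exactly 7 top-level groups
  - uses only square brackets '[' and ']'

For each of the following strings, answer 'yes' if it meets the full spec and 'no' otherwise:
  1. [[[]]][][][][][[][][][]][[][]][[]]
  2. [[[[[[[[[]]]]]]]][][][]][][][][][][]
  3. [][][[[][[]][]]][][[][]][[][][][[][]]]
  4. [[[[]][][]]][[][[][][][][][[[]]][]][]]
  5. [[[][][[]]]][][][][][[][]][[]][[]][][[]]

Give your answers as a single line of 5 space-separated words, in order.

String 1 '[[[]]][][][][][[][][][]][[][]][[]]': depth seq [1 2 3 2 1 0 1 0 1 0 1 0 1 0 1 2 1 2 1 2 1 2 1 0 1 2 1 2 1 0 1 2 1 0]
  -> pairs=17 depth=3 groups=8 -> no
String 2 '[[[[[[[[[]]]]]]]][][][]][][][][][][]': depth seq [1 2 3 4 5 6 7 8 9 8 7 6 5 4 3 2 1 2 1 2 1 2 1 0 1 0 1 0 1 0 1 0 1 0 1 0]
  -> pairs=18 depth=9 groups=7 -> yes
String 3 '[][][[[][[]][]]][][[][]][[][][][[][]]]': depth seq [1 0 1 0 1 2 3 2 3 4 3 2 3 2 1 0 1 0 1 2 1 2 1 0 1 2 1 2 1 2 1 2 3 2 3 2 1 0]
  -> pairs=19 depth=4 groups=6 -> no
String 4 '[[[[]][][]]][[][[][][][][][[[]]][]][]]': depth seq [1 2 3 4 3 2 3 2 3 2 1 0 1 2 1 2 3 2 3 2 3 2 3 2 3 2 3 4 5 4 3 2 3 2 1 2 1 0]
  -> pairs=19 depth=5 groups=2 -> no
String 5 '[[[][][[]]]][][][][][[][]][[]][[]][][[]]': depth seq [1 2 3 2 3 2 3 4 3 2 1 0 1 0 1 0 1 0 1 0 1 2 1 2 1 0 1 2 1 0 1 2 1 0 1 0 1 2 1 0]
  -> pairs=20 depth=4 groups=10 -> no

Answer: no yes no no no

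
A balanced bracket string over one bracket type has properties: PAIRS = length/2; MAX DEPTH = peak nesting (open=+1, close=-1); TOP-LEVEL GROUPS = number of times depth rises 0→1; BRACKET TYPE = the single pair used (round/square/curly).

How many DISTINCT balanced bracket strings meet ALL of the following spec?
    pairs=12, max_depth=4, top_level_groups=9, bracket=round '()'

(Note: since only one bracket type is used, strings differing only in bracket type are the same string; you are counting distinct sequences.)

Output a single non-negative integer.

Answer: 9

Derivation:
Spec: pairs=12 depth=4 groups=9
Count(depth <= 4) = 273
Count(depth <= 3) = 264
Count(depth == 4) = 273 - 264 = 9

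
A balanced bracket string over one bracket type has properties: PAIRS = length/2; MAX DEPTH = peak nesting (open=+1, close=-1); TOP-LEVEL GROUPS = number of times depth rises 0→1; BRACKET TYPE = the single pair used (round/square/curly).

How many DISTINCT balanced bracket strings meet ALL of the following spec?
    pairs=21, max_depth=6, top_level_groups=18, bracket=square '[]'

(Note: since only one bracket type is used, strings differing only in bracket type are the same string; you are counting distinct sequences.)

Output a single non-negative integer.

Spec: pairs=21 depth=6 groups=18
Count(depth <= 6) = 1518
Count(depth <= 5) = 1518
Count(depth == 6) = 1518 - 1518 = 0

Answer: 0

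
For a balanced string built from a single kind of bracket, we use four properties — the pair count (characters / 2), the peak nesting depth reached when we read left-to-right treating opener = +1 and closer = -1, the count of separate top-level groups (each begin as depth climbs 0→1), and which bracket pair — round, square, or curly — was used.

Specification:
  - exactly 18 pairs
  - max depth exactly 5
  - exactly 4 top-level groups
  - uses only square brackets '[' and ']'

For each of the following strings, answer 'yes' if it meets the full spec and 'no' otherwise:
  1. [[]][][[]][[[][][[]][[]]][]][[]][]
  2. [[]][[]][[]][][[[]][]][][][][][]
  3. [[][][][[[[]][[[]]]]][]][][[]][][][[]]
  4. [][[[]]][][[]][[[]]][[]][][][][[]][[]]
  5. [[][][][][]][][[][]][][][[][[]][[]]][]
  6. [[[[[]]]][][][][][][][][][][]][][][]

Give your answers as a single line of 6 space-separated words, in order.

String 1 '[[]][][[]][[[][][[]][[]]][]][[]][]': depth seq [1 2 1 0 1 0 1 2 1 0 1 2 3 2 3 2 3 4 3 2 3 4 3 2 1 2 1 0 1 2 1 0 1 0]
  -> pairs=17 depth=4 groups=6 -> no
String 2 '[[]][[]][[]][][[[]][]][][][][][]': depth seq [1 2 1 0 1 2 1 0 1 2 1 0 1 0 1 2 3 2 1 2 1 0 1 0 1 0 1 0 1 0 1 0]
  -> pairs=16 depth=3 groups=10 -> no
String 3 '[[][][][[[[]][[[]]]]][]][][[]][][][[]]': depth seq [1 2 1 2 1 2 1 2 3 4 5 4 3 4 5 6 5 4 3 2 1 2 1 0 1 0 1 2 1 0 1 0 1 0 1 2 1 0]
  -> pairs=19 depth=6 groups=6 -> no
String 4 '[][[[]]][][[]][[[]]][[]][][][][[]][[]]': depth seq [1 0 1 2 3 2 1 0 1 0 1 2 1 0 1 2 3 2 1 0 1 2 1 0 1 0 1 0 1 0 1 2 1 0 1 2 1 0]
  -> pairs=19 depth=3 groups=11 -> no
String 5 '[[][][][][]][][[][]][][][[][[]][[]]][]': depth seq [1 2 1 2 1 2 1 2 1 2 1 0 1 0 1 2 1 2 1 0 1 0 1 0 1 2 1 2 3 2 1 2 3 2 1 0 1 0]
  -> pairs=19 depth=3 groups=7 -> no
String 6 '[[[[[]]]][][][][][][][][][][]][][][]': depth seq [1 2 3 4 5 4 3 2 1 2 1 2 1 2 1 2 1 2 1 2 1 2 1 2 1 2 1 2 1 0 1 0 1 0 1 0]
  -> pairs=18 depth=5 groups=4 -> yes

Answer: no no no no no yes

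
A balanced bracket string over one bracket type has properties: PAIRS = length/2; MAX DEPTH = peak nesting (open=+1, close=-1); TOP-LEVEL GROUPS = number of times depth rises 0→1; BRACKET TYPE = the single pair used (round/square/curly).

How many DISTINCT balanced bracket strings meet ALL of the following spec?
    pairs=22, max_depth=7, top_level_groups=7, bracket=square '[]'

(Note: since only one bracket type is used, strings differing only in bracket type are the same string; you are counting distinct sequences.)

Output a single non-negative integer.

Answer: 185094658

Derivation:
Spec: pairs=22 depth=7 groups=7
Count(depth <= 7) = 1663016642
Count(depth <= 6) = 1477921984
Count(depth == 7) = 1663016642 - 1477921984 = 185094658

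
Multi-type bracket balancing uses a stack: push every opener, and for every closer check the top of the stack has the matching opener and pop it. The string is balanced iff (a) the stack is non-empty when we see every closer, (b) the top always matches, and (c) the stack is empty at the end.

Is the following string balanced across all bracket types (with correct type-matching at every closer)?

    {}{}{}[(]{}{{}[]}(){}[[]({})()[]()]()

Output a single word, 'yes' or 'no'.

Answer: no

Derivation:
pos 0: push '{'; stack = {
pos 1: '}' matches '{'; pop; stack = (empty)
pos 2: push '{'; stack = {
pos 3: '}' matches '{'; pop; stack = (empty)
pos 4: push '{'; stack = {
pos 5: '}' matches '{'; pop; stack = (empty)
pos 6: push '['; stack = [
pos 7: push '('; stack = [(
pos 8: saw closer ']' but top of stack is '(' (expected ')') → INVALID
Verdict: type mismatch at position 8: ']' closes '(' → no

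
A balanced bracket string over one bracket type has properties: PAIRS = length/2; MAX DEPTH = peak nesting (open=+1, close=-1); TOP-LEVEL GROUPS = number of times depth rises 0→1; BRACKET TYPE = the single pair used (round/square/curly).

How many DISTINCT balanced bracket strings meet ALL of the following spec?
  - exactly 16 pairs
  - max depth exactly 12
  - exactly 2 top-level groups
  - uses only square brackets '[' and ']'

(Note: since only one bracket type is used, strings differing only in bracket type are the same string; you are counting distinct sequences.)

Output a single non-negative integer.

Answer: 5044

Derivation:
Spec: pairs=16 depth=12 groups=2
Count(depth <= 12) = 9694147
Count(depth <= 11) = 9689103
Count(depth == 12) = 9694147 - 9689103 = 5044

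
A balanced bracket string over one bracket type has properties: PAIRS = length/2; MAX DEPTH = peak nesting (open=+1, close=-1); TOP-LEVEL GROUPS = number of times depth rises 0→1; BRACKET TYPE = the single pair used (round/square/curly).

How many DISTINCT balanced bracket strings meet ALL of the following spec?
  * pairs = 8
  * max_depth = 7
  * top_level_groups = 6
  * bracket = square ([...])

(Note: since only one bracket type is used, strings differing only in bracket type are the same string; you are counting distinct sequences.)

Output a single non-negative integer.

Answer: 0

Derivation:
Spec: pairs=8 depth=7 groups=6
Count(depth <= 7) = 27
Count(depth <= 6) = 27
Count(depth == 7) = 27 - 27 = 0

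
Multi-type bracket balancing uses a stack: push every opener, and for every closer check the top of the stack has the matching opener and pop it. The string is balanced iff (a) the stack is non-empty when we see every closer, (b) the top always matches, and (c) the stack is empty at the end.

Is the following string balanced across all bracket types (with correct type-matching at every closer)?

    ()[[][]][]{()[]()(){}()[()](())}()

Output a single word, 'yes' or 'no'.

pos 0: push '('; stack = (
pos 1: ')' matches '('; pop; stack = (empty)
pos 2: push '['; stack = [
pos 3: push '['; stack = [[
pos 4: ']' matches '['; pop; stack = [
pos 5: push '['; stack = [[
pos 6: ']' matches '['; pop; stack = [
pos 7: ']' matches '['; pop; stack = (empty)
pos 8: push '['; stack = [
pos 9: ']' matches '['; pop; stack = (empty)
pos 10: push '{'; stack = {
pos 11: push '('; stack = {(
pos 12: ')' matches '('; pop; stack = {
pos 13: push '['; stack = {[
pos 14: ']' matches '['; pop; stack = {
pos 15: push '('; stack = {(
pos 16: ')' matches '('; pop; stack = {
pos 17: push '('; stack = {(
pos 18: ')' matches '('; pop; stack = {
pos 19: push '{'; stack = {{
pos 20: '}' matches '{'; pop; stack = {
pos 21: push '('; stack = {(
pos 22: ')' matches '('; pop; stack = {
pos 23: push '['; stack = {[
pos 24: push '('; stack = {[(
pos 25: ')' matches '('; pop; stack = {[
pos 26: ']' matches '['; pop; stack = {
pos 27: push '('; stack = {(
pos 28: push '('; stack = {((
pos 29: ')' matches '('; pop; stack = {(
pos 30: ')' matches '('; pop; stack = {
pos 31: '}' matches '{'; pop; stack = (empty)
pos 32: push '('; stack = (
pos 33: ')' matches '('; pop; stack = (empty)
end: stack empty → VALID
Verdict: properly nested → yes

Answer: yes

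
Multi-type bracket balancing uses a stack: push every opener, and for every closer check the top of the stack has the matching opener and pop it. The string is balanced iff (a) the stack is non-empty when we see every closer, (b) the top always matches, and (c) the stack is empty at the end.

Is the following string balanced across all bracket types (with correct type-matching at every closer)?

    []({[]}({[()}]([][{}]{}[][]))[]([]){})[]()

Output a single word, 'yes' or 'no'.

Answer: no

Derivation:
pos 0: push '['; stack = [
pos 1: ']' matches '['; pop; stack = (empty)
pos 2: push '('; stack = (
pos 3: push '{'; stack = ({
pos 4: push '['; stack = ({[
pos 5: ']' matches '['; pop; stack = ({
pos 6: '}' matches '{'; pop; stack = (
pos 7: push '('; stack = ((
pos 8: push '{'; stack = (({
pos 9: push '['; stack = (({[
pos 10: push '('; stack = (({[(
pos 11: ')' matches '('; pop; stack = (({[
pos 12: saw closer '}' but top of stack is '[' (expected ']') → INVALID
Verdict: type mismatch at position 12: '}' closes '[' → no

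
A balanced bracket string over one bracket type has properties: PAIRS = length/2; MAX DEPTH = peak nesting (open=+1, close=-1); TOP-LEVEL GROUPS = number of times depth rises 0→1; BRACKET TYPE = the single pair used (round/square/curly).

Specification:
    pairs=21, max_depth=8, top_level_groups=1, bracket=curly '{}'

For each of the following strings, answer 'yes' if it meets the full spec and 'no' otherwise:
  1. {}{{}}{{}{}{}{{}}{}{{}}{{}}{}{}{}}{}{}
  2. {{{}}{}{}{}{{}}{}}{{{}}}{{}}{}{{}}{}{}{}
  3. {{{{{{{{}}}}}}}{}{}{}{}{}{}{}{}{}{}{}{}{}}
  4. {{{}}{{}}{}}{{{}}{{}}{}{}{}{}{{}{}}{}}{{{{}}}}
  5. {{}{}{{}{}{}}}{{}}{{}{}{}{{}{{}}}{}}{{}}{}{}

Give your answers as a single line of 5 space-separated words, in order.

String 1 '{}{{}}{{}{}{}{{}}{}{{}}{{}}{}{}{}}{}{}': depth seq [1 0 1 2 1 0 1 2 1 2 1 2 1 2 3 2 1 2 1 2 3 2 1 2 3 2 1 2 1 2 1 2 1 0 1 0 1 0]
  -> pairs=19 depth=3 groups=5 -> no
String 2 '{{{}}{}{}{}{{}}{}}{{{}}}{{}}{}{{}}{}{}{}': depth seq [1 2 3 2 1 2 1 2 1 2 1 2 3 2 1 2 1 0 1 2 3 2 1 0 1 2 1 0 1 0 1 2 1 0 1 0 1 0 1 0]
  -> pairs=20 depth=3 groups=8 -> no
String 3 '{{{{{{{{}}}}}}}{}{}{}{}{}{}{}{}{}{}{}{}{}}': depth seq [1 2 3 4 5 6 7 8 7 6 5 4 3 2 1 2 1 2 1 2 1 2 1 2 1 2 1 2 1 2 1 2 1 2 1 2 1 2 1 2 1 0]
  -> pairs=21 depth=8 groups=1 -> yes
String 4 '{{{}}{{}}{}}{{{}}{{}}{}{}{}{}{{}{}}{}}{{{{}}}}': depth seq [1 2 3 2 1 2 3 2 1 2 1 0 1 2 3 2 1 2 3 2 1 2 1 2 1 2 1 2 1 2 3 2 3 2 1 2 1 0 1 2 3 4 3 2 1 0]
  -> pairs=23 depth=4 groups=3 -> no
String 5 '{{}{}{{}{}{}}}{{}}{{}{}{}{{}{{}}}{}}{{}}{}{}': depth seq [1 2 1 2 1 2 3 2 3 2 3 2 1 0 1 2 1 0 1 2 1 2 1 2 1 2 3 2 3 4 3 2 1 2 1 0 1 2 1 0 1 0 1 0]
  -> pairs=22 depth=4 groups=6 -> no

Answer: no no yes no no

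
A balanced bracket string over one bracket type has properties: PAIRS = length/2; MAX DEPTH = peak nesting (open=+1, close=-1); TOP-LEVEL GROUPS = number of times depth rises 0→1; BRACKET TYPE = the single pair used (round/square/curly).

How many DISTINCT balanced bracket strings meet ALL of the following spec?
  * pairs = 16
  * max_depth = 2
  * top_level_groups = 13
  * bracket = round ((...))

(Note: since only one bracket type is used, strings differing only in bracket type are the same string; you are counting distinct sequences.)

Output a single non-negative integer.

Spec: pairs=16 depth=2 groups=13
Count(depth <= 2) = 455
Count(depth <= 1) = 0
Count(depth == 2) = 455 - 0 = 455

Answer: 455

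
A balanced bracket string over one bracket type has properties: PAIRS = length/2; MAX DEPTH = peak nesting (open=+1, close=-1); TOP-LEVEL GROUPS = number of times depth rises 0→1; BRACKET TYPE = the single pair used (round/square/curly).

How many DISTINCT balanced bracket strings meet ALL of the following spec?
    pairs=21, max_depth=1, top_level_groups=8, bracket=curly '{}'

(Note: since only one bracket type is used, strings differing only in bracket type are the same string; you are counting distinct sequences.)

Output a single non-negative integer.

Spec: pairs=21 depth=1 groups=8
Count(depth <= 1) = 0
Count(depth <= 0) = 0
Count(depth == 1) = 0 - 0 = 0

Answer: 0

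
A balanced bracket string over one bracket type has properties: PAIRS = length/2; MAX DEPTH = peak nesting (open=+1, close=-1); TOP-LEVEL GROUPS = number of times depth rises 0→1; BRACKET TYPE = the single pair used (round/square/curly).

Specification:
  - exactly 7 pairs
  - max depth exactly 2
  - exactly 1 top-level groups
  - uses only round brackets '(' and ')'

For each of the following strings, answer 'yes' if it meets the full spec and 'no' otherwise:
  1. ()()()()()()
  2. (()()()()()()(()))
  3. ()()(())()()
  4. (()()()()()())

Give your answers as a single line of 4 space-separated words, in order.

String 1 '()()()()()()': depth seq [1 0 1 0 1 0 1 0 1 0 1 0]
  -> pairs=6 depth=1 groups=6 -> no
String 2 '(()()()()()()(()))': depth seq [1 2 1 2 1 2 1 2 1 2 1 2 1 2 3 2 1 0]
  -> pairs=9 depth=3 groups=1 -> no
String 3 '()()(())()()': depth seq [1 0 1 0 1 2 1 0 1 0 1 0]
  -> pairs=6 depth=2 groups=5 -> no
String 4 '(()()()()()())': depth seq [1 2 1 2 1 2 1 2 1 2 1 2 1 0]
  -> pairs=7 depth=2 groups=1 -> yes

Answer: no no no yes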